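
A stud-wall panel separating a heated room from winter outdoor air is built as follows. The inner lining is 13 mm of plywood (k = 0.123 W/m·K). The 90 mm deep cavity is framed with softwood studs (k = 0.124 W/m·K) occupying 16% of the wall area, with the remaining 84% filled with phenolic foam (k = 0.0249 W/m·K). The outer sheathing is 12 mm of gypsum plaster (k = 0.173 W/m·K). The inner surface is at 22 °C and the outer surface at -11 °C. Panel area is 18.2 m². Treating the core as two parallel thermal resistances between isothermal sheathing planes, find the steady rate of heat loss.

Q ≈ 252 W

Sheathing layers in series; stud and cavity paths in parallel between them.
R_inner = 0.013/(0.123×18.2) = 0.005807 K/W
R_stud  = 0.09/(0.124×0.16×18.2) = 0.2492 K/W
R_cav   = 0.09/(0.0249×0.84×18.2) = 0.2364 K/W
1/R_core = 1/R_stud + 1/R_cav → R_core = 0.1213 K/W
R_outer = 0.012/(0.173×18.2) = 0.003811 K/W
R_total = 0.131 K/W
Q = ΔT/R_total = 33/0.131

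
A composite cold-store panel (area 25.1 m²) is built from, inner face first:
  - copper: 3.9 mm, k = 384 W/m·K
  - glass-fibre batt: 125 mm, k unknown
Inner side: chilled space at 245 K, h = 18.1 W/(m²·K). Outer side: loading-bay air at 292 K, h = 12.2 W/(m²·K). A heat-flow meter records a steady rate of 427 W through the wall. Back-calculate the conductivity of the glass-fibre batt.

k ≈ 0.0476 W/(m·K)

Treating each layer as a thermal resistance in series:
R_inner film = 1/(h_i·A) = 1/(18.1×25.1) = 0.002201 K/W
R_copper = L/(kA) = 0.0039/(384×25.1) = 4.046×10^-7 K/W
R_outer film = 1/(h_o·A) = 1/(12.2×25.1) = 0.003266 K/W
Sum of known resistances R_other = 0.005467 K/W
Total R = ΔT/Q = 47/427 = 0.1101 K/W
R_glass-fibre batt = R_total − R_other = 0.1046 K/W
k = L/(R·A) = 0.125/(0.1046×25.1)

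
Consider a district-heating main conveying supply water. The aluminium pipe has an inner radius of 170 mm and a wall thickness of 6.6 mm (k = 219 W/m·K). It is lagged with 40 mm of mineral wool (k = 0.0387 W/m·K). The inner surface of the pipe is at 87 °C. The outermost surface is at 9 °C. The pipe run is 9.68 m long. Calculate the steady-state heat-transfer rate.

Cylindrical conduction, so R = ln(r₂/r₁)/(2πkL) per layer, in series:
R_aluminium pipe wall = ln(176.6/170)/(2π×219×9.68) = 2.86×10^-6 K/W
R_mineral wool = ln(216.6/176.6)/(2π×0.0387×9.68) = 0.08674 K/W
R_total = 0.08674 K/W
Q = ΔT/R_total = 78/0.08674

Q ≈ 899 W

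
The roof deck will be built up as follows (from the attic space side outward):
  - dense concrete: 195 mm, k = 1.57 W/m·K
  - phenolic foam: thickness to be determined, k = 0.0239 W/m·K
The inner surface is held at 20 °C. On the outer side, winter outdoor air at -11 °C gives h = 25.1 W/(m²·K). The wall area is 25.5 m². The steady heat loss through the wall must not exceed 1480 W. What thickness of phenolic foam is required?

L ≈ 8.84 mm

Model the wall as resistances in series:
R_dense concrete = L/(kA) = 0.195/(1.57×25.5) = 0.004871 K/W
R_outer film = 1/(h_o·A) = 1/(25.1×25.5) = 0.001562 K/W
Sum of the known resistances R_other = 0.006433 K/W
Required total resistance R_tot = ΔT/Q_allow = 31/1480 = 0.02095 K/W
R_phenolic foam = R_tot − R_other = 0.01451 K/W
L = R·k·A = 0.01451×0.0239×25.5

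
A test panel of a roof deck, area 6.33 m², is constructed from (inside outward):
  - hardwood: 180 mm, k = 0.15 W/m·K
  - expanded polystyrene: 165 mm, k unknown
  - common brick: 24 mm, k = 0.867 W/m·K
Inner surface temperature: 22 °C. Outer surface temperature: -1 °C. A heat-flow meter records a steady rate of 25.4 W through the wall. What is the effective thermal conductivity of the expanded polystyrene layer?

k ≈ 0.0366 W/(m·K)

Using the resistance-network approach (series):
R_hardwood = L/(kA) = 0.18/(0.15×6.33) = 0.1896 K/W
R_common brick = L/(kA) = 0.024/(0.867×6.33) = 0.004373 K/W
Sum of known resistances R_other = 0.1939 K/W
Total R = ΔT/Q = 23/25.4 = 0.9055 K/W
R_expanded polystyrene = R_total − R_other = 0.7116 K/W
k = L/(R·A) = 0.165/(0.7116×6.33)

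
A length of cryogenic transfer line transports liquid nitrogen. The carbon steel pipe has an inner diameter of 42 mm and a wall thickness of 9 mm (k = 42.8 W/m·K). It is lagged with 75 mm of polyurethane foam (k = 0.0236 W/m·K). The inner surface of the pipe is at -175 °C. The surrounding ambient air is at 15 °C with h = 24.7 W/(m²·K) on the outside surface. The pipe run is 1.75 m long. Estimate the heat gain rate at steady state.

For a radial system each layer contributes R = ln(r_out/r_in)/(2πkL); films add R = 1/(hA).
R_carbon steel pipe wall = ln(30/21)/(2π×42.8×1.75) = 7.579×10^-4 K/W
R_polyurethane foam = ln(105/30)/(2π×0.0236×1.75) = 4.828 K/W
R_outer film = 1/(h_o·2πr_oL) = 1/(24.7×2π×0.105×1.75) = 0.03507 K/W
R_total = 4.864 K/W
Q = ΔT/R_total = 190/4.864

Q ≈ 39.1 W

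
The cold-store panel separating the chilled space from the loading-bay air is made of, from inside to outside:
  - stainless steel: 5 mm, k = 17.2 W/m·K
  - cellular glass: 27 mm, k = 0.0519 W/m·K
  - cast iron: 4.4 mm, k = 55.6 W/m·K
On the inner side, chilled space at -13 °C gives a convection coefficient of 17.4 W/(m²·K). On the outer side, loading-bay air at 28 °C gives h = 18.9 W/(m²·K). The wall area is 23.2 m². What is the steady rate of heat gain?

Model the wall as resistances in series:
R_inner film = 1/(h_i·A) = 1/(17.4×23.2) = 0.002477 K/W
R_stainless steel = L/(kA) = 0.005/(17.2×23.2) = 1.253×10^-5 K/W
R_cellular glass = L/(kA) = 0.027/(0.0519×23.2) = 0.02242 K/W
R_cast iron = L/(kA) = 0.0044/(55.6×23.2) = 3.411×10^-6 K/W
R_outer film = 1/(h_o·A) = 1/(18.9×23.2) = 0.002281 K/W
R_total = 0.0272 K/W
Q = ΔT / R_total = 41 / 0.0272

Q ≈ 1510 W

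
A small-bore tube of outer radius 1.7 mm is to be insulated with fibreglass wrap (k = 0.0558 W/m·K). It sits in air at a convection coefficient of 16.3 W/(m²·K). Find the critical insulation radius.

For a cylinder r_cr = k/h = 0.0558/16.3
r_cr = 3.42 mm; since the bare radius (1.7 mm) is below r_cr, adding a thin layer of insulation will *increase* heat loss.

r_cr ≈ 3.42 mm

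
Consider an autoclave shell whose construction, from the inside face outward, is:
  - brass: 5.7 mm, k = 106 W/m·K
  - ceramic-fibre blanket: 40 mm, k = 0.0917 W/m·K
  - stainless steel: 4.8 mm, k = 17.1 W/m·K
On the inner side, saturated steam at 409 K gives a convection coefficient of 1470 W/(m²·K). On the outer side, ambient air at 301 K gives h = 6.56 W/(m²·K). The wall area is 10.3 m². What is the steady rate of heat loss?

Q ≈ 1890 W

Using the resistance-network approach (series):
R_inner film = 1/(h_i·A) = 1/(1470×10.3) = 6.605×10^-5 K/W
R_brass = L/(kA) = 0.0057/(106×10.3) = 5.221×10^-6 K/W
R_ceramic-fibre blanket = L/(kA) = 0.04/(0.0917×10.3) = 0.04235 K/W
R_stainless steel = L/(kA) = 0.0048/(17.1×10.3) = 2.725×10^-5 K/W
R_outer film = 1/(h_o·A) = 1/(6.56×10.3) = 0.0148 K/W
R_total = 0.05725 K/W
Q = ΔT / R_total = 108 / 0.05725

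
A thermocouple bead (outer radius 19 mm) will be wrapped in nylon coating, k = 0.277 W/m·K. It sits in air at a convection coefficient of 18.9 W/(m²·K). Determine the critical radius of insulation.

r_cr ≈ 29.3 mm

For a sphere r_cr = 2k/h = 2×0.277/18.9
r_cr = 29.3 mm; since the bare radius (19 mm) is below r_cr, adding a thin layer of insulation will *increase* heat loss.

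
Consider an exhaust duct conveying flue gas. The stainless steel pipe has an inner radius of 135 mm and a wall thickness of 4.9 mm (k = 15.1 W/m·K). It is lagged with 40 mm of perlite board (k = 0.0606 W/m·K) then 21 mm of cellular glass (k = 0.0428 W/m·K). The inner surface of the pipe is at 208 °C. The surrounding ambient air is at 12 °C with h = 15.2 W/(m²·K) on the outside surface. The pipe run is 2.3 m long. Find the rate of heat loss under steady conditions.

Q ≈ 401 W

For a radial system each layer contributes R = ln(r_out/r_in)/(2πkL); films add R = 1/(hA).
R_stainless steel pipe wall = ln(139.9/135)/(2π×15.1×2.3) = 1.634×10^-4 K/W
R_perlite board = ln(179.9/139.9)/(2π×0.0606×2.3) = 0.2872 K/W
R_cellular glass = ln(200.9/179.9)/(2π×0.0428×2.3) = 0.1785 K/W
R_outer film = 1/(h_o·2πr_oL) = 1/(15.2×2π×0.2009×2.3) = 0.02266 K/W
R_total = 0.4885 K/W
Q = ΔT/R_total = 196/0.4885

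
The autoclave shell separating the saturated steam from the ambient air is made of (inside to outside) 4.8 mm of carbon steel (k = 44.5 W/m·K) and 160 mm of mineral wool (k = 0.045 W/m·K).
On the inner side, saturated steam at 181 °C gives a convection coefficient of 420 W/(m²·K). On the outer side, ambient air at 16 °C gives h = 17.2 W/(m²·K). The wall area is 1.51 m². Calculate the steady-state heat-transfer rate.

Q ≈ 68.9 W

Treating each layer as a thermal resistance in series:
R_inner film = 1/(h_i·A) = 1/(420×1.51) = 0.001577 K/W
R_carbon steel = L/(kA) = 0.0048/(44.5×1.51) = 7.143×10^-5 K/W
R_mineral wool = L/(kA) = 0.16/(0.045×1.51) = 2.355 K/W
R_outer film = 1/(h_o·A) = 1/(17.2×1.51) = 0.0385 K/W
R_total = 2.395 K/W
Q = ΔT / R_total = 165 / 2.395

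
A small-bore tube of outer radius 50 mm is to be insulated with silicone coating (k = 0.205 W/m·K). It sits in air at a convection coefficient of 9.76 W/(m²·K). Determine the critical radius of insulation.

For a cylinder r_cr = k/h = 0.205/9.76
r_cr = 21 mm; since the bare radius (50 mm) is above r_cr, any added insulation will reduce heat loss.

r_cr ≈ 21 mm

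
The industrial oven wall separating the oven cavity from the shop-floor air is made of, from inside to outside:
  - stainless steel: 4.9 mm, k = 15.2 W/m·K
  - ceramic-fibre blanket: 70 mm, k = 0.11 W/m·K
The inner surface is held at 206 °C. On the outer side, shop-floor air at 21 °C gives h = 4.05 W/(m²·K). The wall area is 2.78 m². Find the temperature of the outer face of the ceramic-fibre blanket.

T ≈ 72.7 °C

Series thermal resistances:
R_stainless steel = L/(kA) = 0.0049/(15.2×2.78) = 1.16×10^-4 K/W
R_ceramic-fibre blanket = L/(kA) = 0.07/(0.11×2.78) = 0.2289 K/W
R_outer film = 1/(h_o·A) = 1/(4.05×2.78) = 0.08882 K/W
R_total = 0.3178 K/W;  Q = ΔT/R_total = 185/0.3178 = 582.1 W
T_interface = T_inner − Q·ΣR(inner→interface) = 206 − 582×0.229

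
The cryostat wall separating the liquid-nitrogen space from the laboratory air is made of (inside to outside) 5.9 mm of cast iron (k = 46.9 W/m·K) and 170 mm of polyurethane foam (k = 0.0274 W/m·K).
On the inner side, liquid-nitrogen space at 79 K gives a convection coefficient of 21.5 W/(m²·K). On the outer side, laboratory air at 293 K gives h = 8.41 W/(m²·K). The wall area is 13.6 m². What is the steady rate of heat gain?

Treating each layer as a thermal resistance in series:
R_inner film = 1/(h_i·A) = 1/(21.5×13.6) = 0.00342 K/W
R_cast iron = L/(kA) = 0.0059/(46.9×13.6) = 9.25×10^-6 K/W
R_polyurethane foam = L/(kA) = 0.17/(0.0274×13.6) = 0.4562 K/W
R_outer film = 1/(h_o·A) = 1/(8.41×13.6) = 0.008743 K/W
R_total = 0.4684 K/W
Q = ΔT / R_total = 214 / 0.4684

Q ≈ 457 W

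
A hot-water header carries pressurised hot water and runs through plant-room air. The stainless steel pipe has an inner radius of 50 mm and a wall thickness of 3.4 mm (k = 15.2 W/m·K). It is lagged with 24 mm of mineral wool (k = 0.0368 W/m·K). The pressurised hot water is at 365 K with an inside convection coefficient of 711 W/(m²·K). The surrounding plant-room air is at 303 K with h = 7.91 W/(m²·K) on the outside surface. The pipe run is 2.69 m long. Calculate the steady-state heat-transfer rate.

Radial resistances (cylindrical: R_cond = ln(r_o/r_i)/(2πkL), R_conv = 1/(h·2πrL)):
R_inner film = 1/(h_i·2πr₁L) = 1/(711×2π×0.05×2.69) = 0.001664 K/W
R_stainless steel pipe wall = ln(53.4/50)/(2π×15.2×2.69) = 2.561×10^-4 K/W
R_mineral wool = ln(77.4/53.4)/(2π×0.0368×2.69) = 0.5968 K/W
R_outer film = 1/(h_o·2πr_oL) = 1/(7.91×2π×0.0774×2.69) = 0.09664 K/W
R_total = 0.6953 K/W
Q = ΔT/R_total = 62/0.6953

Q ≈ 89.2 W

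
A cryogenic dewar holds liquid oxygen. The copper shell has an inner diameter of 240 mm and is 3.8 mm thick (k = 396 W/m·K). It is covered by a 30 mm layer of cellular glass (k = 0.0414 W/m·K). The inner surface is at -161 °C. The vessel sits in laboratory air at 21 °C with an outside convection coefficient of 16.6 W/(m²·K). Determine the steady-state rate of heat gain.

Q ≈ 56.3 W

Each spherical layer contributes R = (1/r_i − 1/r_o)/(4πk):
R_copper shell = (1/0.12 − 1/0.1238)/(4π×396) = 5.14×10^-5 K/W
R_cellular glass = (1/0.1238 − 1/0.1538)/(4π×0.0414) = 3.029 K/W
R_outer film = 1/(h·4πr_o²) = 1/(16.6×4π×0.1538²) = 0.2027 K/W
R_total = 3.231 K/W
Q = ΔT/R_total = 182/3.231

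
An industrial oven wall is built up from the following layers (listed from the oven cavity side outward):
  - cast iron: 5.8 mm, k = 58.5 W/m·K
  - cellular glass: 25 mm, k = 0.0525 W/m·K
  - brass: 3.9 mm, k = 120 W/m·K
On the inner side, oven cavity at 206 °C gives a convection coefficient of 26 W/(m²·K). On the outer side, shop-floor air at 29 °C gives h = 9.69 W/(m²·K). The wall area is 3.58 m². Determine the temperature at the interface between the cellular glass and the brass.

T ≈ 58.6 °C

Using the resistance-network approach (series):
R_inner film = 1/(h_i·A) = 1/(26×3.58) = 0.01074 K/W
R_cast iron = L/(kA) = 0.0058/(58.5×3.58) = 2.769×10^-5 K/W
R_cellular glass = L/(kA) = 0.025/(0.0525×3.58) = 0.133 K/W
R_brass = L/(kA) = 0.0039/(120×3.58) = 9.078×10^-6 K/W
R_outer film = 1/(h_o·A) = 1/(9.69×3.58) = 0.02883 K/W
R_total = 0.1726 K/W;  Q = ΔT/R_total = 177/0.1726 = 1025 W
T_interface = T_inner − Q·ΣR(inner→interface) = 206 − 1030×0.1438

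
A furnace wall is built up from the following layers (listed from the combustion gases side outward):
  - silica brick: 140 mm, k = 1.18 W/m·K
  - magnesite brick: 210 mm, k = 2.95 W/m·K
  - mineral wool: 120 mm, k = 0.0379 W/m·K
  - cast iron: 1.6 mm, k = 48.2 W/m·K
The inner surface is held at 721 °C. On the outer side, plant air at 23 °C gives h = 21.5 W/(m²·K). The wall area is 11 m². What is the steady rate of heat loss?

Q ≈ 2260 W

Thermal resistances in series:
R_silica brick = L/(kA) = 0.14/(1.18×11) = 0.01079 K/W
R_magnesite brick = L/(kA) = 0.21/(2.95×11) = 0.006471 K/W
R_mineral wool = L/(kA) = 0.12/(0.0379×11) = 0.2878 K/W
R_cast iron = L/(kA) = 0.0016/(48.2×11) = 3.018×10^-6 K/W
R_outer film = 1/(h_o·A) = 1/(21.5×11) = 0.004228 K/W
R_total = 0.3093 K/W
Q = ΔT / R_total = 698 / 0.3093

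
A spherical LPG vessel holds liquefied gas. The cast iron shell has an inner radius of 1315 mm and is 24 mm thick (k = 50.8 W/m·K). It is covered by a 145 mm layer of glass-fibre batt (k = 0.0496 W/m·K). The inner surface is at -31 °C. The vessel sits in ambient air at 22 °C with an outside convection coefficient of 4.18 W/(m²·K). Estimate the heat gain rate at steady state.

Spherical conduction: R = (1/r_in − 1/r_out)/(4πk) per layer; series-sum.
R_cast iron shell = (1/1.315 − 1/1.339)/(4π×50.8) = 2.135×10^-5 K/W
R_glass-fibre batt = (1/1.339 − 1/1.484)/(4π×0.0496) = 0.1171 K/W
R_outer film = 1/(h·4πr_o²) = 1/(4.18×4π×1.484²) = 0.008645 K/W
R_total = 0.1257 K/W
Q = ΔT/R_total = 53/0.1257

Q ≈ 422 W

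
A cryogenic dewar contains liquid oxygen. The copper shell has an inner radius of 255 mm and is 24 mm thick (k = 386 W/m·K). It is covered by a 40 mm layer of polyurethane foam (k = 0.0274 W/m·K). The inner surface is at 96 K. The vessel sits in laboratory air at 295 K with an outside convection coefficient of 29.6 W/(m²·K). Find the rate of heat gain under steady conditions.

Q ≈ 149 W

Each spherical layer contributes R = (1/r_i − 1/r_o)/(4πk):
R_copper shell = (1/0.255 − 1/0.279)/(4π×386) = 6.955×10^-5 K/W
R_polyurethane foam = (1/0.279 − 1/0.319)/(4π×0.0274) = 1.305 K/W
R_outer film = 1/(h·4πr_o²) = 1/(29.6×4π×0.319²) = 0.02642 K/W
R_total = 1.332 K/W
Q = ΔT/R_total = 199/1.332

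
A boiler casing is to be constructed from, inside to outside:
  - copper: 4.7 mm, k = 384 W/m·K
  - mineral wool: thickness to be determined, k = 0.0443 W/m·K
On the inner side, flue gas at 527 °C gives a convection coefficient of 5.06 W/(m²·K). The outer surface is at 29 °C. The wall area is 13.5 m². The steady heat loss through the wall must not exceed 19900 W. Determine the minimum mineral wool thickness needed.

L ≈ 6.21 mm

Series thermal resistances:
R_inner film = 1/(h_i·A) = 1/(5.06×13.5) = 0.01464 K/W
R_copper = L/(kA) = 0.0047/(384×13.5) = 9.066×10^-7 K/W
Sum of the known resistances R_other = 0.01464 K/W
Required total resistance R_tot = ΔT/Q_allow = 498/19900 = 0.02503 K/W
R_mineral wool = R_tot − R_other = 0.01039 K/W
L = R·k·A = 0.01039×0.0443×13.5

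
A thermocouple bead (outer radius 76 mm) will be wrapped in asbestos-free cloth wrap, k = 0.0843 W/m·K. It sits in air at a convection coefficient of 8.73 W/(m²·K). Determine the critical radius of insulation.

r_cr ≈ 19.3 mm

For a sphere r_cr = 2k/h = 2×0.0843/8.73
r_cr = 19.3 mm; since the bare radius (76 mm) is above r_cr, any added insulation will reduce heat loss.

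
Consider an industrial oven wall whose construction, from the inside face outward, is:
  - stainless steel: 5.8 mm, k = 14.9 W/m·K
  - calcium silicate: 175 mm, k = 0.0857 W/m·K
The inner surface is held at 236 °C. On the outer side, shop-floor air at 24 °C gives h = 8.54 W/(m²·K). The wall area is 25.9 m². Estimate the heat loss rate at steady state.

Treating each layer as a thermal resistance in series:
R_stainless steel = L/(kA) = 0.0058/(14.9×25.9) = 1.503×10^-5 K/W
R_calcium silicate = L/(kA) = 0.175/(0.0857×25.9) = 0.07884 K/W
R_outer film = 1/(h_o·A) = 1/(8.54×25.9) = 0.004521 K/W
R_total = 0.08338 K/W
Q = ΔT / R_total = 212 / 0.08338

Q ≈ 2540 W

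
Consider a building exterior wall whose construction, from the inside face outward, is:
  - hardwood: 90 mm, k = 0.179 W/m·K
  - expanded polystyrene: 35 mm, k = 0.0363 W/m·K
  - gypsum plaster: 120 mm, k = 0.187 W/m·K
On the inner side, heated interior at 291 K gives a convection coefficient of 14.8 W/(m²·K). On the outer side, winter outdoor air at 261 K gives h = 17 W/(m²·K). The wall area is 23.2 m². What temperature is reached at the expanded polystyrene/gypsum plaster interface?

T ≈ 270 K

Model the wall as resistances in series:
R_inner film = 1/(h_i·A) = 1/(14.8×23.2) = 0.002912 K/W
R_hardwood = L/(kA) = 0.09/(0.179×23.2) = 0.02167 K/W
R_expanded polystyrene = L/(kA) = 0.035/(0.0363×23.2) = 0.04156 K/W
R_gypsum plaster = L/(kA) = 0.12/(0.187×23.2) = 0.02766 K/W
R_outer film = 1/(h_o·A) = 1/(17×23.2) = 0.002535 K/W
R_total = 0.09634 K/W;  Q = ΔT/R_total = 30/0.09634 = 311.4 W
T_interface = T_inner − Q·ΣR(inner→interface) = 291 − 311×0.06614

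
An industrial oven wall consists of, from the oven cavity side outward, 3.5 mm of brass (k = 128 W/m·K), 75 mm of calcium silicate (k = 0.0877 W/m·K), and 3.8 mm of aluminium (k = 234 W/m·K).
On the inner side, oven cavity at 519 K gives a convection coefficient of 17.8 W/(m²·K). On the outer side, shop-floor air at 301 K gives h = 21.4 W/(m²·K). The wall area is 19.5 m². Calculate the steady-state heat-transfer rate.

Q ≈ 4440 W

Series thermal resistances:
R_inner film = 1/(h_i·A) = 1/(17.8×19.5) = 0.002881 K/W
R_brass = L/(kA) = 0.0035/(128×19.5) = 1.402×10^-6 K/W
R_calcium silicate = L/(kA) = 0.075/(0.0877×19.5) = 0.04386 K/W
R_aluminium = L/(kA) = 0.0038/(234×19.5) = 8.328×10^-7 K/W
R_outer film = 1/(h_o·A) = 1/(21.4×19.5) = 0.002396 K/W
R_total = 0.04914 K/W
Q = ΔT / R_total = 218 / 0.04914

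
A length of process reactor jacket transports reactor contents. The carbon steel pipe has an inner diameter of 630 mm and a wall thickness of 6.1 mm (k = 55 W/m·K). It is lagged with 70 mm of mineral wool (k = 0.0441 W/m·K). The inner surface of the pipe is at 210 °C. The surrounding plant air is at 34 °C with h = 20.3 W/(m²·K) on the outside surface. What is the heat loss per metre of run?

q′ ≈ 240 W/m

Per-layer cylindrical resistances, series-summed:
R_carbon steel pipe wall = ln(321.1/315)/(2π×55×1) = 5.55×10^-5 K/W
R_mineral wool = ln(391.1/321.1)/(2π×0.0441×1) = 0.7117 K/W
R_outer film = 1/(h_o·2πr_oL) = 1/(20.3×2π×0.3911×1) = 0.02005 K/W
R_total = 0.7318 K/W
Q = ΔT/R_total = 176/0.7318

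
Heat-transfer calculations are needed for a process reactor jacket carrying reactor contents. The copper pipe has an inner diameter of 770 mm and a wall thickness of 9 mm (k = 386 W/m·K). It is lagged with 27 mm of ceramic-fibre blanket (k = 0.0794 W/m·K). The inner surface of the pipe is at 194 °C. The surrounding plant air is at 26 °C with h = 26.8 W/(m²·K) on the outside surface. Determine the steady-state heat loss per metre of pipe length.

q′ ≈ 1140 W/m

For a radial system each layer contributes R = ln(r_out/r_in)/(2πkL); films add R = 1/(hA).
R_copper pipe wall = ln(394/385)/(2π×386×1) = 9.528×10^-6 K/W
R_ceramic-fibre blanket = ln(421/394)/(2π×0.0794×1) = 0.1329 K/W
R_outer film = 1/(h_o·2πr_oL) = 1/(26.8×2π×0.421×1) = 0.01411 K/W
R_total = 0.147 K/W
Q = ΔT/R_total = 168/0.147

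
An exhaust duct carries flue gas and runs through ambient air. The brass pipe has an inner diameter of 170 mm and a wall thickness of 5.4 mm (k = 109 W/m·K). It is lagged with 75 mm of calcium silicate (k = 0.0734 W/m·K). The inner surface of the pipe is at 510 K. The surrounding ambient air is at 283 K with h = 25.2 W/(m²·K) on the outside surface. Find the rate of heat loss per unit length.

q′ ≈ 168 W/m

Radial resistances (cylindrical: R_cond = ln(r_o/r_i)/(2πkL), R_conv = 1/(h·2πrL)):
R_brass pipe wall = ln(90.4/85)/(2π×109×1) = 8.993×10^-5 K/W
R_calcium silicate = ln(165.4/90.4)/(2π×0.0734×1) = 1.31 K/W
R_outer film = 1/(h_o·2πr_oL) = 1/(25.2×2π×0.1654×1) = 0.03818 K/W
R_total = 1.348 K/W
Q = ΔT/R_total = 227/1.348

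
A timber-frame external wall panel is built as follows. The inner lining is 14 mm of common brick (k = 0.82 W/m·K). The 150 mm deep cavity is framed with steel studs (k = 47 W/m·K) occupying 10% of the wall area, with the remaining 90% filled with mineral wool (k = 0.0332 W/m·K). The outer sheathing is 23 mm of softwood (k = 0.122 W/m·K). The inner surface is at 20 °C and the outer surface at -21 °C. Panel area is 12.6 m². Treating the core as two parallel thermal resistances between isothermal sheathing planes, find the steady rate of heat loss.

Q ≈ 2180 W

Sheathing layers in series; stud and cavity paths in parallel between them.
R_inner = 0.014/(0.82×12.6) = 0.001355 K/W
R_stud  = 0.15/(47×0.1×12.6) = 0.002533 K/W
R_cav   = 0.15/(0.0332×0.9×12.6) = 0.3984 K/W
1/R_core = 1/R_stud + 1/R_cav → R_core = 0.002517 K/W
R_outer = 0.023/(0.122×12.6) = 0.01496 K/W
R_total = 0.01883 K/W
Q = ΔT/R_total = 41/0.01883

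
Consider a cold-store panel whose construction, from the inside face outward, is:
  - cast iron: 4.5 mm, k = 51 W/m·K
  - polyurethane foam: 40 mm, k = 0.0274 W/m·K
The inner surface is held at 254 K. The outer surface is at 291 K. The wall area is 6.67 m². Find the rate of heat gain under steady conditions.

Using the resistance-network approach (series):
R_cast iron = L/(kA) = 0.0045/(51×6.67) = 1.323×10^-5 K/W
R_polyurethane foam = L/(kA) = 0.04/(0.0274×6.67) = 0.2189 K/W
R_total = 0.2189 K/W
Q = ΔT / R_total = 37 / 0.2189

Q ≈ 169 W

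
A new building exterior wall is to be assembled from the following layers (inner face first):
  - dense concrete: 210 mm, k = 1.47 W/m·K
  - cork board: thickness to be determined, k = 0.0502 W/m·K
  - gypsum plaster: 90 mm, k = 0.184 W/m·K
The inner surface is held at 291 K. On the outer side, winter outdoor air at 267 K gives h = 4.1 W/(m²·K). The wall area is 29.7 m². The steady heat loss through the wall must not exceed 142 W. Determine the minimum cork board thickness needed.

Treating each layer as a thermal resistance in series:
R_dense concrete = L/(kA) = 0.21/(1.47×29.7) = 0.00481 K/W
R_gypsum plaster = L/(kA) = 0.09/(0.184×29.7) = 0.01647 K/W
R_outer film = 1/(h_o·A) = 1/(4.1×29.7) = 0.008212 K/W
Sum of the known resistances R_other = 0.02949 K/W
Required total resistance R_tot = ΔT/Q_allow = 24/142 = 0.169 K/W
R_cork board = R_tot − R_other = 0.1395 K/W
L = R·k·A = 0.1395×0.0502×29.7

L ≈ 208 mm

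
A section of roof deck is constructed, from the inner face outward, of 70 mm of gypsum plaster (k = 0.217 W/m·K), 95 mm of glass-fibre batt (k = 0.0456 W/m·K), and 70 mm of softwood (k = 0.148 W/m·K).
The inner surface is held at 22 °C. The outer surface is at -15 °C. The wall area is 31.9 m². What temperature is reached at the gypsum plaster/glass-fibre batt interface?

Treating each layer as a thermal resistance in series:
R_gypsum plaster = L/(kA) = 0.07/(0.217×31.9) = 0.01011 K/W
R_glass-fibre batt = L/(kA) = 0.095/(0.0456×31.9) = 0.06531 K/W
R_softwood = L/(kA) = 0.07/(0.148×31.9) = 0.01483 K/W
R_total = 0.09025 K/W;  Q = ΔT/R_total = 37/0.09025 = 410 W
T_interface = T_inner − Q·ΣR(inner→interface) = 22 − 410×0.01011

T ≈ 17.9 °C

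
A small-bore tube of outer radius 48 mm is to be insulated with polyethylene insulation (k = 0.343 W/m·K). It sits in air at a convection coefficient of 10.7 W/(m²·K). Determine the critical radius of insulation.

For a cylinder r_cr = k/h = 0.343/10.7
r_cr = 32.1 mm; since the bare radius (48 mm) is above r_cr, any added insulation will reduce heat loss.

r_cr ≈ 32.1 mm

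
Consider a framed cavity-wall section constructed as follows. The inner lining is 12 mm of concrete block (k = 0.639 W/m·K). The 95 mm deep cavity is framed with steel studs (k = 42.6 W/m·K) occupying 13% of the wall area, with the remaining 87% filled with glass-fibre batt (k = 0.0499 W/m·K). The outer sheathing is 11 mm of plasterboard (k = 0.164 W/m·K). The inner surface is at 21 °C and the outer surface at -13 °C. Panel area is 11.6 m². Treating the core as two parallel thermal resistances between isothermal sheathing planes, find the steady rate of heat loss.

Sheathing layers in series; stud and cavity paths in parallel between them.
R_inner = 0.012/(0.639×11.6) = 0.001619 K/W
R_stud  = 0.095/(42.6×0.13×11.6) = 0.001479 K/W
R_cav   = 0.095/(0.0499×0.87×11.6) = 0.1886 K/W
1/R_core = 1/R_stud + 1/R_cav → R_core = 0.001467 K/W
R_outer = 0.011/(0.164×11.6) = 0.005782 K/W
R_total = 0.008868 K/W
Q = ΔT/R_total = 34/0.008868

Q ≈ 3830 W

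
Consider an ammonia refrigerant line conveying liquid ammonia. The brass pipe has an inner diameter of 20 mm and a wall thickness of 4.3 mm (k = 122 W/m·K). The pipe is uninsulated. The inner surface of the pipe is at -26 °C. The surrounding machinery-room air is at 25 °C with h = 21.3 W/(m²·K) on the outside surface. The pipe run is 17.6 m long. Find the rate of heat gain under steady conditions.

Q ≈ 1720 W

For a radial system each layer contributes R = ln(r_out/r_in)/(2πkL); films add R = 1/(hA).
R_brass pipe wall = ln(14.3/10)/(2π×122×17.6) = 2.651×10^-5 K/W
R_outer film = 1/(h_o·2πr_oL) = 1/(21.3×2π×0.0143×17.6) = 0.02969 K/W
R_total = 0.02972 K/W
Q = ΔT/R_total = 51/0.02972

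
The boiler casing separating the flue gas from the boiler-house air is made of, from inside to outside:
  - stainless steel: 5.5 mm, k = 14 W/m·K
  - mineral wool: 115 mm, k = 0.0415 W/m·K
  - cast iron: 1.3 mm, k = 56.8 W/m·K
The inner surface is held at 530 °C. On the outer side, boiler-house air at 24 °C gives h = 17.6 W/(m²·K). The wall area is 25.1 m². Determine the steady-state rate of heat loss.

Series thermal resistances:
R_stainless steel = L/(kA) = 0.0055/(14×25.1) = 1.565×10^-5 K/W
R_mineral wool = L/(kA) = 0.115/(0.0415×25.1) = 0.1104 K/W
R_cast iron = L/(kA) = 0.0013/(56.8×25.1) = 9.118×10^-7 K/W
R_outer film = 1/(h_o·A) = 1/(17.6×25.1) = 0.002264 K/W
R_total = 0.1127 K/W
Q = ΔT / R_total = 506 / 0.1127

Q ≈ 4490 W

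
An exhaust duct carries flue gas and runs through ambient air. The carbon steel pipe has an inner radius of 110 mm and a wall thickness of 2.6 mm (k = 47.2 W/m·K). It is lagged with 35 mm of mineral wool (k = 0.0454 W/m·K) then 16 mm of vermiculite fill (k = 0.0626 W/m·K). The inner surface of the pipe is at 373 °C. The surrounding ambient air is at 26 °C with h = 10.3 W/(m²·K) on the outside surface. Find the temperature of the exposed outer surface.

Treating each annulus and film as a series resistance:
R_carbon steel pipe wall = ln(112.6/110)/(2π×47.2×1) = 7.877×10^-5 K/W
R_mineral wool = ln(147.6/112.6)/(2π×0.0454×1) = 0.9488 K/W
R_vermiculite fill = ln(163.6/147.6)/(2π×0.0626×1) = 0.2617 K/W
R_outer film = 1/(h_o·2πr_oL) = 1/(10.3×2π×0.1636×1) = 0.09445 K/W
R_total = 1.305 K/W
Q = ΔT/R_total = 347/1.305
Q = 266 W/m
T_interface = T_inner − Q·ΣR(inner→interface) = 373 − 266×1.211

T ≈ 51.1 °C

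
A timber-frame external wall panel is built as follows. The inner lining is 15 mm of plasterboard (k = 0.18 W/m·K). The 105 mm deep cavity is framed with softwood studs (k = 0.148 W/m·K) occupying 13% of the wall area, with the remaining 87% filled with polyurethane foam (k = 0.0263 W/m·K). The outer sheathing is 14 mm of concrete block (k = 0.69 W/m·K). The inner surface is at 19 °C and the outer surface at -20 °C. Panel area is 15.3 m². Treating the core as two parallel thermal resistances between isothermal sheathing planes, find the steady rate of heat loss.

Sheathing layers in series; stud and cavity paths in parallel between them.
R_inner = 0.015/(0.18×15.3) = 0.005447 K/W
R_stud  = 0.105/(0.148×0.13×15.3) = 0.3567 K/W
R_cav   = 0.105/(0.0263×0.87×15.3) = 0.2999 K/W
1/R_core = 1/R_stud + 1/R_cav → R_core = 0.1629 K/W
R_outer = 0.014/(0.69×15.3) = 0.001326 K/W
R_total = 0.1697 K/W
Q = ΔT/R_total = 39/0.1697

Q ≈ 230 W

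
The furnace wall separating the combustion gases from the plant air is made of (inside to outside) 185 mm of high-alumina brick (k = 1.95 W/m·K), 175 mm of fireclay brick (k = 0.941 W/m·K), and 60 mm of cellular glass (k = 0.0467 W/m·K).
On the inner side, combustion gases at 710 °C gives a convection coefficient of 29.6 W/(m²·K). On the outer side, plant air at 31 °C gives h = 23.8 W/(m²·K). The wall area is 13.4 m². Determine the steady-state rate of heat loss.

Q ≈ 5540 W

Using the resistance-network approach (series):
R_inner film = 1/(h_i·A) = 1/(29.6×13.4) = 0.002521 K/W
R_high-alumina brick = L/(kA) = 0.185/(1.95×13.4) = 0.00708 K/W
R_fireclay brick = L/(kA) = 0.175/(0.941×13.4) = 0.01388 K/W
R_cellular glass = L/(kA) = 0.06/(0.0467×13.4) = 0.09588 K/W
R_outer film = 1/(h_o·A) = 1/(23.8×13.4) = 0.003136 K/W
R_total = 0.1225 K/W
Q = ΔT / R_total = 679 / 0.1225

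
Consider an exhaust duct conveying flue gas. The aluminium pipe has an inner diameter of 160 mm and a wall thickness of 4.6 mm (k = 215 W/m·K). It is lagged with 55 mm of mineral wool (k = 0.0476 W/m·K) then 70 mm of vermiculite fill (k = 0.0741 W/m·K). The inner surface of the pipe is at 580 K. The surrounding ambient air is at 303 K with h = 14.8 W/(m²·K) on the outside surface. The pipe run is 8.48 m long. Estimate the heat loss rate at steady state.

Q ≈ 904 W

Radial resistances (cylindrical: R_cond = ln(r_o/r_i)/(2πkL), R_conv = 1/(h·2πrL)):
R_aluminium pipe wall = ln(84.6/80)/(2π×215×8.48) = 4.88×10^-6 K/W
R_mineral wool = ln(139.6/84.6)/(2π×0.0476×8.48) = 0.1975 K/W
R_vermiculite fill = ln(209.6/139.6)/(2π×0.0741×8.48) = 0.1029 K/W
R_outer film = 1/(h_o·2πr_oL) = 1/(14.8×2π×0.2096×8.48) = 0.00605 K/W
R_total = 0.3065 K/W
Q = ΔT/R_total = 277/0.3065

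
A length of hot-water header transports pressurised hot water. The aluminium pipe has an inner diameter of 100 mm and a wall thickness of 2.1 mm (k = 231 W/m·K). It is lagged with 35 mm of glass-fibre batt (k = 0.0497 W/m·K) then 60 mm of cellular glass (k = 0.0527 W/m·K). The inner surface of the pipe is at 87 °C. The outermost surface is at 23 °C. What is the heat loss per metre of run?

q′ ≈ 19.8 W/m

For a radial system each layer contributes R = ln(r_out/r_in)/(2πkL); films add R = 1/(hA).
R_aluminium pipe wall = ln(52.1/50)/(2π×231×1) = 2.835×10^-5 K/W
R_glass-fibre batt = ln(87.1/52.1)/(2π×0.0497×1) = 1.646 K/W
R_cellular glass = ln(147.1/87.1)/(2π×0.0527×1) = 1.583 K/W
R_total = 3.228 K/W
Q = ΔT/R_total = 64/3.228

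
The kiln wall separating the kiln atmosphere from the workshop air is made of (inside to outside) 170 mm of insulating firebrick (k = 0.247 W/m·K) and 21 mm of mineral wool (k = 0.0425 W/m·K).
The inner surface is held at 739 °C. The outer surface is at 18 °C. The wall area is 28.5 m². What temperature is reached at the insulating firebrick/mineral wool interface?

Model the wall as resistances in series:
R_insulating firebrick = L/(kA) = 0.17/(0.247×28.5) = 0.02415 K/W
R_mineral wool = L/(kA) = 0.021/(0.0425×28.5) = 0.01734 K/W
R_total = 0.04149 K/W;  Q = ΔT/R_total = 721/0.04149 = 17380 W
T_interface = T_inner − Q·ΣR(inner→interface) = 739 − 17400×0.02415

T ≈ 319 °C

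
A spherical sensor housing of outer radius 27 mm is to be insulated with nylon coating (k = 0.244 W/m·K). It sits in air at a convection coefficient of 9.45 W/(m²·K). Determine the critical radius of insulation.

For a sphere r_cr = 2k/h = 2×0.244/9.45
r_cr = 51.6 mm; since the bare radius (27 mm) is below r_cr, adding a thin layer of insulation will *increase* heat loss.

r_cr ≈ 51.6 mm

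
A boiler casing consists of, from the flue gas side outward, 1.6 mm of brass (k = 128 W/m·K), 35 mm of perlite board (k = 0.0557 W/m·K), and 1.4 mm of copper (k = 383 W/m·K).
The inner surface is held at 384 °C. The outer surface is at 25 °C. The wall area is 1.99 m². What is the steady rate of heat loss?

Thermal resistances in series:
R_brass = L/(kA) = 0.0016/(128×1.99) = 6.281×10^-6 K/W
R_perlite board = L/(kA) = 0.035/(0.0557×1.99) = 0.3158 K/W
R_copper = L/(kA) = 0.0014/(383×1.99) = 1.837×10^-6 K/W
R_total = 0.3158 K/W
Q = ΔT / R_total = 359 / 0.3158

Q ≈ 1140 W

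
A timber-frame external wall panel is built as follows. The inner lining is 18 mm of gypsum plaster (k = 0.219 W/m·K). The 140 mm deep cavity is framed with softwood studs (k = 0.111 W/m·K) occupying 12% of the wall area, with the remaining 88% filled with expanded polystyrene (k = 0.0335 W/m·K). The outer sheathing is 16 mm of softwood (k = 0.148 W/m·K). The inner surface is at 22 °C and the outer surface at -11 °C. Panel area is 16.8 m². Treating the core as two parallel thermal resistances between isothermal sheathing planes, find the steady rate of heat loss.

Sheathing layers in series; stud and cavity paths in parallel between them.
R_inner = 0.018/(0.219×16.8) = 0.004892 K/W
R_stud  = 0.14/(0.111×0.12×16.8) = 0.6256 K/W
R_cav   = 0.14/(0.0335×0.88×16.8) = 0.2827 K/W
1/R_core = 1/R_stud + 1/R_cav → R_core = 0.1947 K/W
R_outer = 0.016/(0.148×16.8) = 0.006435 K/W
R_total = 0.206 K/W
Q = ΔT/R_total = 33/0.206

Q ≈ 160 W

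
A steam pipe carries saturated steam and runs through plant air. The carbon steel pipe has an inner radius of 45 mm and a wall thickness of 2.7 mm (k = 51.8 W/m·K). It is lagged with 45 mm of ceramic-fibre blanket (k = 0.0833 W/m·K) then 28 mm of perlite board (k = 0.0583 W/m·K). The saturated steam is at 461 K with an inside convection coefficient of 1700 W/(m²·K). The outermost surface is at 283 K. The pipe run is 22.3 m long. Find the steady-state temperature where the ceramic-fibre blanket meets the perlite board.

T ≈ 347 K

Cylindrical conduction, so R = ln(r₂/r₁)/(2πkL) per layer, in series:
R_inner film = 1/(h_i·2πr₁L) = 1/(1700×2π×0.045×22.3) = 9.329×10^-5 K/W
R_carbon steel pipe wall = ln(47.7/45)/(2π×51.8×22.3) = 8.028×10^-6 K/W
R_ceramic-fibre blanket = ln(92.7/47.7)/(2π×0.0833×22.3) = 0.05693 K/W
R_perlite board = ln(120.7/92.7)/(2π×0.0583×22.3) = 0.03231 K/W
R_total = 0.08934 K/W
Q = ΔT/R_total = 178/0.08934
Q = 1990 W
T_interface = T_inner − Q·ΣR(inner→interface) = 461 − 1990×0.05703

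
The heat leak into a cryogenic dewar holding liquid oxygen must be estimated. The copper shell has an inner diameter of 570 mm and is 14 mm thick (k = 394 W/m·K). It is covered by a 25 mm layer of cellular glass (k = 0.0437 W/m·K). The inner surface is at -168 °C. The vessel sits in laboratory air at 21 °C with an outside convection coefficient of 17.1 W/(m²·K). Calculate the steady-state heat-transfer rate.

Each spherical layer contributes R = (1/r_i − 1/r_o)/(4πk):
R_copper shell = (1/0.285 − 1/0.299)/(4π×394) = 3.318×10^-5 K/W
R_cellular glass = (1/0.299 − 1/0.324)/(4π×0.0437) = 0.4699 K/W
R_outer film = 1/(h·4πr_o²) = 1/(17.1×4π×0.324²) = 0.04433 K/W
R_total = 0.5143 K/W
Q = ΔT/R_total = 189/0.5143

Q ≈ 367 W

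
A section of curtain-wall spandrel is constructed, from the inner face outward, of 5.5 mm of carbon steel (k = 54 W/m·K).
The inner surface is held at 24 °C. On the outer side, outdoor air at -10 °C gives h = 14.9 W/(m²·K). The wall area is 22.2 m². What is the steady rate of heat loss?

Model the wall as resistances in series:
R_carbon steel = L/(kA) = 0.0055/(54×22.2) = 4.588×10^-6 K/W
R_outer film = 1/(h_o·A) = 1/(14.9×22.2) = 0.003023 K/W
R_total = 0.003028 K/W
Q = ΔT / R_total = 34 / 0.003028

Q ≈ 11200 W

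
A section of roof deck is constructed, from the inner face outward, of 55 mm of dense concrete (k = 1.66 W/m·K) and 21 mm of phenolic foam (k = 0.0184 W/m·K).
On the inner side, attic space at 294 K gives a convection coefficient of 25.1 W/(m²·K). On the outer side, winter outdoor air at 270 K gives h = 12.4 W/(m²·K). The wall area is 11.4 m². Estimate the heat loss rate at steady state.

Q ≈ 211 W

Series thermal resistances:
R_inner film = 1/(h_i·A) = 1/(25.1×11.4) = 0.003495 K/W
R_dense concrete = L/(kA) = 0.055/(1.66×11.4) = 0.002906 K/W
R_phenolic foam = L/(kA) = 0.021/(0.0184×11.4) = 0.1001 K/W
R_outer film = 1/(h_o·A) = 1/(12.4×11.4) = 0.007074 K/W
R_total = 0.1136 K/W
Q = ΔT / R_total = 24 / 0.1136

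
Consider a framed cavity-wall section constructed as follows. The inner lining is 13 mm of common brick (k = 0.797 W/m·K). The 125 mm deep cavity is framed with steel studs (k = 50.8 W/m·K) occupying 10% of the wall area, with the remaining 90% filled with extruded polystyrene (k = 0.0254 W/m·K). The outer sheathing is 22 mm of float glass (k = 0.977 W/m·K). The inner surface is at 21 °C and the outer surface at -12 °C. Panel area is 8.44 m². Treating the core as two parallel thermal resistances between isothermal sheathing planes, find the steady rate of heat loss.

Q ≈ 4400 W

Sheathing layers in series; stud and cavity paths in parallel between them.
R_inner = 0.013/(0.797×8.44) = 0.001933 K/W
R_stud  = 0.125/(50.8×0.1×8.44) = 0.002915 K/W
R_cav   = 0.125/(0.0254×0.9×8.44) = 0.6479 K/W
1/R_core = 1/R_stud + 1/R_cav → R_core = 0.002902 K/W
R_outer = 0.022/(0.977×8.44) = 0.002668 K/W
R_total = 0.007503 K/W
Q = ΔT/R_total = 33/0.007503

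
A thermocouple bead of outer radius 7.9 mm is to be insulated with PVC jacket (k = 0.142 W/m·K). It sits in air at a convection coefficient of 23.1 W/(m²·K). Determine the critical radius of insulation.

For a sphere r_cr = 2k/h = 2×0.142/23.1
r_cr = 12.3 mm; since the bare radius (7.9 mm) is below r_cr, adding a thin layer of insulation will *increase* heat loss.

r_cr ≈ 12.3 mm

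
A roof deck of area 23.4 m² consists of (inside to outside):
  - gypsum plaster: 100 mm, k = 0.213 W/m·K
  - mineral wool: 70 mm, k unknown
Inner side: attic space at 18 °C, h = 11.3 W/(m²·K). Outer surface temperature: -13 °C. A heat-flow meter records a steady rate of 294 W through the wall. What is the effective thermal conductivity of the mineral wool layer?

k ≈ 0.0367 W/(m·K)

Thermal resistances in series:
R_inner film = 1/(h_i·A) = 1/(11.3×23.4) = 0.003782 K/W
R_gypsum plaster = L/(kA) = 0.1/(0.213×23.4) = 0.02006 K/W
Sum of known resistances R_other = 0.02385 K/W
Total R = ΔT/Q = 31/294 = 0.1054 K/W
R_mineral wool = R_total − R_other = 0.0816 K/W
k = L/(R·A) = 0.07/(0.0816×23.4)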